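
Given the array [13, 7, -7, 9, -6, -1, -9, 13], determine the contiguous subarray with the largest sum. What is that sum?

Using Kadane's algorithm on [13, 7, -7, 9, -6, -1, -9, 13]:

Scanning through the array:
Position 1 (value 7): max_ending_here = 20, max_so_far = 20
Position 2 (value -7): max_ending_here = 13, max_so_far = 20
Position 3 (value 9): max_ending_here = 22, max_so_far = 22
Position 4 (value -6): max_ending_here = 16, max_so_far = 22
Position 5 (value -1): max_ending_here = 15, max_so_far = 22
Position 6 (value -9): max_ending_here = 6, max_so_far = 22
Position 7 (value 13): max_ending_here = 19, max_so_far = 22

Maximum subarray: [13, 7, -7, 9]
Maximum sum: 22

The maximum subarray is [13, 7, -7, 9] with sum 22. This subarray runs from index 0 to index 3.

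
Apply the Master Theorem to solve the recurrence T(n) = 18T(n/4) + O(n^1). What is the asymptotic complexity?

Master Theorem for T(n) = 18T(n/4) + O(n^1):

a = 18, b = 4, c = 1
log_b(a) = log_4(18) = 2.0850

Case 1: c = 1 < log_4(18) = 2.0850
T(n) = O(n^(log_4 18))

For T(n) = 18T(n/4) + O(n^1): log_4(18) = 2.0850. This is Case 1 of the Master Theorem (c < log_b(a), work dominated by leaves), giving O(n^(log_4 18)).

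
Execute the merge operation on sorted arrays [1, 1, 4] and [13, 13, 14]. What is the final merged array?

Merging process:

Compare 1 vs 13: take 1 from left. Merged: [1]
Compare 1 vs 13: take 1 from left. Merged: [1, 1]
Compare 4 vs 13: take 4 from left. Merged: [1, 1, 4]
Append remaining from right: [13, 13, 14]. Merged: [1, 1, 4, 13, 13, 14]

Final merged array: [1, 1, 4, 13, 13, 14]
Total comparisons: 3

The merged array is [1, 1, 4, 13, 13, 14], requiring 3 comparisons. The merge step runs in O(n) time where n is the total number of elements.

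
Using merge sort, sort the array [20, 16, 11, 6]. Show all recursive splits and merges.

Merge sort trace:

Split: [20, 16, 11, 6] -> [20, 16] and [11, 6]
  Split: [20, 16] -> [20] and [16]
  Merge: [20] + [16] -> [16, 20]
  Split: [11, 6] -> [11] and [6]
  Merge: [11] + [6] -> [6, 11]
Merge: [16, 20] + [6, 11] -> [6, 11, 16, 20]

Final sorted array: [6, 11, 16, 20]

The merge sort proceeds by recursively splitting the array and merging sorted halves.
After all merges, the sorted array is [6, 11, 16, 20].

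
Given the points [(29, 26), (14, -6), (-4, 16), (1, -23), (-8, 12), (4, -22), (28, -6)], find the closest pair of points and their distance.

Computing all pairwise distances among 7 points:

d((29, 26), (14, -6)) = 35.3412
d((29, 26), (-4, 16)) = 34.4819
d((29, 26), (1, -23)) = 56.4358
d((29, 26), (-8, 12)) = 39.5601
d((29, 26), (4, -22)) = 54.1202
d((29, 26), (28, -6)) = 32.0156
d((14, -6), (-4, 16)) = 28.4253
d((14, -6), (1, -23)) = 21.4009
d((14, -6), (-8, 12)) = 28.4253
d((14, -6), (4, -22)) = 18.868
d((14, -6), (28, -6)) = 14.0
d((-4, 16), (1, -23)) = 39.3192
d((-4, 16), (-8, 12)) = 5.6569
d((-4, 16), (4, -22)) = 38.833
d((-4, 16), (28, -6)) = 38.833
d((1, -23), (-8, 12)) = 36.1386
d((1, -23), (4, -22)) = 3.1623 <-- minimum
d((1, -23), (28, -6)) = 31.9061
d((-8, 12), (4, -22)) = 36.0555
d((-8, 12), (28, -6)) = 40.2492
d((4, -22), (28, -6)) = 28.8444

Closest pair: (1, -23) and (4, -22) with distance 3.1623

The closest pair is (1, -23) and (4, -22) with Euclidean distance 3.1623. For 7 points, brute-force pairwise comparison is shown above. For large n, the divide-and-conquer algorithm (sort by x, recurse on halves, check the dividing strip) achieves O(n log n).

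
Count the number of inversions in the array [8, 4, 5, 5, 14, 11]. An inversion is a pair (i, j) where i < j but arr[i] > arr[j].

Finding inversions in [8, 4, 5, 5, 14, 11]:

(0, 1): arr[0]=8 > arr[1]=4
(0, 2): arr[0]=8 > arr[2]=5
(0, 3): arr[0]=8 > arr[3]=5
(4, 5): arr[4]=14 > arr[5]=11

Total inversions: 4

The array has 4 inversion(s): (0,1), (0,2), (0,3), (4,5). Each pair (i,j) satisfies i < j and arr[i] > arr[j].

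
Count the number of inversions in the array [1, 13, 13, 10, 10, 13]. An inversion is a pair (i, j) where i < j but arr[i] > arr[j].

Finding inversions in [1, 13, 13, 10, 10, 13]:

(1, 3): arr[1]=13 > arr[3]=10
(1, 4): arr[1]=13 > arr[4]=10
(2, 3): arr[2]=13 > arr[3]=10
(2, 4): arr[2]=13 > arr[4]=10

Total inversions: 4

The array has 4 inversion(s): (1,3), (1,4), (2,3), (2,4). Each pair (i,j) satisfies i < j and arr[i] > arr[j].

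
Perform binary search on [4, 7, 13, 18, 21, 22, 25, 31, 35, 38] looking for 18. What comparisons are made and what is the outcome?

Binary search for 18 in [4, 7, 13, 18, 21, 22, 25, 31, 35, 38]:

lo=0, hi=9, mid=4, arr[mid]=21 -> 21 > 18, search left half
lo=0, hi=3, mid=1, arr[mid]=7 -> 7 < 18, search right half
lo=2, hi=3, mid=2, arr[mid]=13 -> 13 < 18, search right half
lo=3, hi=3, mid=3, arr[mid]=18 -> Found target at index 3!

Binary search finds 18 at index 3 after 4 comparisons. The search repeatedly halves the search space by comparing with the middle element.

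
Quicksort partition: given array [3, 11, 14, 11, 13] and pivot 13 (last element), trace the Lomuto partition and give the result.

Lomuto partition with pivot = 13:

Initial array: [3, 11, 14, 11, 13]

arr[0]=3 <= 13: swap with position 0, array becomes [3, 11, 14, 11, 13]
arr[1]=11 <= 13: swap with position 1, array becomes [3, 11, 14, 11, 13]
arr[2]=14 > 13: no swap
arr[3]=11 <= 13: swap with position 2, array becomes [3, 11, 11, 14, 13]

Place pivot at position 3: [3, 11, 11, 13, 14]
Pivot position: 3

After partitioning with pivot 13, the array becomes [3, 11, 11, 13, 14]. The pivot is placed at index 3. All elements to the left of the pivot are <= 13, and all elements to the right are > 13.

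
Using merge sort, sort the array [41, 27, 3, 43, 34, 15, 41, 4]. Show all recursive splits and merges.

Merge sort trace:

Split: [41, 27, 3, 43, 34, 15, 41, 4] -> [41, 27, 3, 43] and [34, 15, 41, 4]
  Split: [41, 27, 3, 43] -> [41, 27] and [3, 43]
    Split: [41, 27] -> [41] and [27]
    Merge: [41] + [27] -> [27, 41]
    Split: [3, 43] -> [3] and [43]
    Merge: [3] + [43] -> [3, 43]
  Merge: [27, 41] + [3, 43] -> [3, 27, 41, 43]
  Split: [34, 15, 41, 4] -> [34, 15] and [41, 4]
    Split: [34, 15] -> [34] and [15]
    Merge: [34] + [15] -> [15, 34]
    Split: [41, 4] -> [41] and [4]
    Merge: [41] + [4] -> [4, 41]
  Merge: [15, 34] + [4, 41] -> [4, 15, 34, 41]
Merge: [3, 27, 41, 43] + [4, 15, 34, 41] -> [3, 4, 15, 27, 34, 41, 41, 43]

Final sorted array: [3, 4, 15, 27, 34, 41, 41, 43]

The merge sort proceeds by recursively splitting the array and merging sorted halves.
After all merges, the sorted array is [3, 4, 15, 27, 34, 41, 41, 43].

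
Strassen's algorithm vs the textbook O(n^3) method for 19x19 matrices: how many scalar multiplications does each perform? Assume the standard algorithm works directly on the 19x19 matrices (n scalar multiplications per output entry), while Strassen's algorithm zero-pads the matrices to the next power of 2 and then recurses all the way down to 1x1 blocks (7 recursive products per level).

Matrix multiplication for 19x19 matrices:

Strassen's algorithm requires power-of-2 dimensions. Pad 19x19 to 32x32 (next power of 2).

Standard algorithm: 19^3 = 6859 multiplications
Strassen's algorithm: 7^(log2(32)) = 7^5 = 16807 multiplications
Difference: 6859 - 16807 = -9948 (Strassen uses MORE here due to padding overhead — for small or just-over-power-of-2 n, padding can outweigh the per-level savings)

Standard: 6859 multiplications (19^3). Strassen: 16807 multiplications (7^5, after padding to 32x32). Strassen reduces 8 recursive multiplications to 7 at each level.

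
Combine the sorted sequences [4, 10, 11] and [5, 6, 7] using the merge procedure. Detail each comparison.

Merging process:

Compare 4 vs 5: take 4 from left. Merged: [4]
Compare 10 vs 5: take 5 from right. Merged: [4, 5]
Compare 10 vs 6: take 6 from right. Merged: [4, 5, 6]
Compare 10 vs 7: take 7 from right. Merged: [4, 5, 6, 7]
Append remaining from left: [10, 11]. Merged: [4, 5, 6, 7, 10, 11]

Final merged array: [4, 5, 6, 7, 10, 11]
Total comparisons: 4

The merged array is [4, 5, 6, 7, 10, 11], requiring 4 comparisons. The merge step runs in O(n) time where n is the total number of elements.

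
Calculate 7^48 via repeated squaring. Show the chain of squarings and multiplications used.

Computing 7^48 by squaring (build up from 7^1; each line after the first costs one multiplication):

7^1 = 7
7^2 = (7^1)^2 = 7^2 = 49
7^3 = 7 * 7^2 = 7 * 49 = 343
7^6 = (7^3)^2 = 343^2 = 117649
7^12 = (7^6)^2 = 117649^2 = 13841287201
7^24 = (7^12)^2 = 13841287201^2 = 191581231380566414401
7^48 = (7^24)^2 = 191581231380566414401^2 = 36703368217294125441230211032033660188801

Result: 36703368217294125441230211032033660188801
Multiplications needed: 6 (6 lines after 7^1)

7^48 = 36703368217294125441230211032033660188801. Using exponentiation by squaring, this requires 6 multiplications. The key idea: if the exponent is even, square the half-power; if odd, multiply by the base once.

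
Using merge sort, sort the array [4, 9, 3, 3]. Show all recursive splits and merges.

Merge sort trace:

Split: [4, 9, 3, 3] -> [4, 9] and [3, 3]
  Split: [4, 9] -> [4] and [9]
  Merge: [4] + [9] -> [4, 9]
  Split: [3, 3] -> [3] and [3]
  Merge: [3] + [3] -> [3, 3]
Merge: [4, 9] + [3, 3] -> [3, 3, 4, 9]

Final sorted array: [3, 3, 4, 9]

The merge sort proceeds by recursively splitting the array and merging sorted halves.
After all merges, the sorted array is [3, 3, 4, 9].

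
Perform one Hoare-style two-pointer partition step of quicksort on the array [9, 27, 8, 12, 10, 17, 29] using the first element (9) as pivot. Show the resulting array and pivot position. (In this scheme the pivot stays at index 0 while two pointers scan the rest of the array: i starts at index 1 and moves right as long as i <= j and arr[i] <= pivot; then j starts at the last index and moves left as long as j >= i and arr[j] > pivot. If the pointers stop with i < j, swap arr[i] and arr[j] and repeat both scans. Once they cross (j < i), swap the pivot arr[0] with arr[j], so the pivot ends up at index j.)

Hoare-style two-pointer partition with pivot = 9:

Initial array: [9, 27, 8, 12, 10, 17, 29]

Pointers start at i = 1, j = 6.
i stops at index 1 (arr[1]=27 > 9), j stops at index 2 (arr[2]=8 <= 9): swap arr[1] and arr[2], array becomes [9, 8, 27, 12, 10, 17, 29]
i ends at 2, j ends at 1: the pointers have crossed (j < i), so scanning stops.

Swap pivot arr[0] with arr[1] to place pivot at position 1: [8, 9, 27, 12, 10, 17, 29]
Pivot position: 1

After partitioning with pivot 9, the array becomes [8, 9, 27, 12, 10, 17, 29]. The pivot is placed at index 1. All elements to the left of the pivot are <= 9, and all elements to the right are > 9.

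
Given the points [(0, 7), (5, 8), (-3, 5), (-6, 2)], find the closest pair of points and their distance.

Computing all pairwise distances among 4 points:

d((0, 7), (5, 8)) = 5.099
d((0, 7), (-3, 5)) = 3.6056 <-- minimum
d((0, 7), (-6, 2)) = 7.8102
d((5, 8), (-3, 5)) = 8.544
d((5, 8), (-6, 2)) = 12.53
d((-3, 5), (-6, 2)) = 4.2426

Closest pair: (0, 7) and (-3, 5) with distance 3.6056

The closest pair is (0, 7) and (-3, 5) with Euclidean distance 3.6056. For 4 points, brute-force pairwise comparison is shown above. For large n, the divide-and-conquer algorithm (sort by x, recurse on halves, check the dividing strip) achieves O(n log n).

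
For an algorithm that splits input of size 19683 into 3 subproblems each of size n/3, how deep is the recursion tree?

For divide and conquer with division factor 3:

Problem sizes at each level:
Level 0: 19683
Level 1: 6561
Level 2: 2187
Level 3: 729
Level 4: 243
Level 5: 81
Level 6: 27
Level 7: 9
Level 8: 3
Level 9: 1

The root is level 0 and the size-1 base case is level 9 (the tree spans levels 0 through 9, i.e. 10 levels counting the root), so the depth is the number of divisions: log_3(19683) = 9

The recursion tree depth is log_3(19683) = 9. At each level, the problem size is divided by 3, so it takes 9 divisions to reduce to a base case of size 1. The algorithm makes 3 recursive calls at each level.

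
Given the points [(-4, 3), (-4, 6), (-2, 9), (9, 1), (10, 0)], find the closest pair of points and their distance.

Computing all pairwise distances among 5 points:

d((-4, 3), (-4, 6)) = 3.0
d((-4, 3), (-2, 9)) = 6.3246
d((-4, 3), (9, 1)) = 13.1529
d((-4, 3), (10, 0)) = 14.3178
d((-4, 6), (-2, 9)) = 3.6056
d((-4, 6), (9, 1)) = 13.9284
d((-4, 6), (10, 0)) = 15.2315
d((-2, 9), (9, 1)) = 13.6015
d((-2, 9), (10, 0)) = 15.0
d((9, 1), (10, 0)) = 1.4142 <-- minimum

Closest pair: (9, 1) and (10, 0) with distance 1.4142

The closest pair is (9, 1) and (10, 0) with Euclidean distance 1.4142. For 5 points, brute-force pairwise comparison is shown above. For large n, the divide-and-conquer algorithm (sort by x, recurse on halves, check the dividing strip) achieves O(n log n).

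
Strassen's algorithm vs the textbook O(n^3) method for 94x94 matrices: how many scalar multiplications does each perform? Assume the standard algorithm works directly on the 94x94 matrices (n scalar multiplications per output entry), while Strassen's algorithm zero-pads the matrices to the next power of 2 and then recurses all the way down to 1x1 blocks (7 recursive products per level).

Matrix multiplication for 94x94 matrices:

Strassen's algorithm requires power-of-2 dimensions. Pad 94x94 to 128x128 (next power of 2).

Standard algorithm: 94^3 = 830584 multiplications
Strassen's algorithm: 7^(log2(128)) = 7^7 = 823543 multiplications
Savings: 830584 - 823543 = 7041 multiplications

Standard: 830584 multiplications (94^3). Strassen: 823543 multiplications (7^7, after padding to 128x128). Strassen reduces 8 recursive multiplications to 7 at each level.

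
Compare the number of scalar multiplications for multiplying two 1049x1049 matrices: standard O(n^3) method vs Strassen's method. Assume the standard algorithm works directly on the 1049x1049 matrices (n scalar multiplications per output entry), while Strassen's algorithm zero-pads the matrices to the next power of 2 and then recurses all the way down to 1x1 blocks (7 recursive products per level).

Matrix multiplication for 1049x1049 matrices:

Strassen's algorithm requires power-of-2 dimensions. Pad 1049x1049 to 2048x2048 (next power of 2).

Standard algorithm: 1049^3 = 1154320649 multiplications
Strassen's algorithm: 7^(log2(2048)) = 7^11 = 1977326743 multiplications
Difference: 1154320649 - 1977326743 = -823006094 (Strassen uses MORE here due to padding overhead — for small or just-over-power-of-2 n, padding can outweigh the per-level savings)

Standard: 1154320649 multiplications (1049^3). Strassen: 1977326743 multiplications (7^11, after padding to 2048x2048). Strassen reduces 8 recursive multiplications to 7 at each level.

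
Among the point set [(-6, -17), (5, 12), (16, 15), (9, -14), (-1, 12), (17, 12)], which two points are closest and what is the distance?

Computing all pairwise distances among 6 points:

d((-6, -17), (5, 12)) = 31.0161
d((-6, -17), (16, 15)) = 38.833
d((-6, -17), (9, -14)) = 15.2971
d((-6, -17), (-1, 12)) = 29.4279
d((-6, -17), (17, 12)) = 37.0135
d((5, 12), (16, 15)) = 11.4018
d((5, 12), (9, -14)) = 26.3059
d((5, 12), (-1, 12)) = 6.0
d((5, 12), (17, 12)) = 12.0
d((16, 15), (9, -14)) = 29.8329
d((16, 15), (-1, 12)) = 17.2627
d((16, 15), (17, 12)) = 3.1623 <-- minimum
d((9, -14), (-1, 12)) = 27.8568
d((9, -14), (17, 12)) = 27.2029
d((-1, 12), (17, 12)) = 18.0

Closest pair: (16, 15) and (17, 12) with distance 3.1623

The closest pair is (16, 15) and (17, 12) with Euclidean distance 3.1623. For 6 points, brute-force pairwise comparison is shown above. For large n, the divide-and-conquer algorithm (sort by x, recurse on halves, check the dividing strip) achieves O(n log n).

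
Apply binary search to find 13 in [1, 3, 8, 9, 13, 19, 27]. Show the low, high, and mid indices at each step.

Binary search for 13 in [1, 3, 8, 9, 13, 19, 27]:

lo=0, hi=6, mid=3, arr[mid]=9 -> 9 < 13, search right half
lo=4, hi=6, mid=5, arr[mid]=19 -> 19 > 13, search left half
lo=4, hi=4, mid=4, arr[mid]=13 -> Found target at index 4!

Binary search finds 13 at index 4 after 3 comparisons. The search repeatedly halves the search space by comparing with the middle element.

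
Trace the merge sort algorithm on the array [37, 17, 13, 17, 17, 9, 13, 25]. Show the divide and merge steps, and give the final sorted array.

Merge sort trace:

Split: [37, 17, 13, 17, 17, 9, 13, 25] -> [37, 17, 13, 17] and [17, 9, 13, 25]
  Split: [37, 17, 13, 17] -> [37, 17] and [13, 17]
    Split: [37, 17] -> [37] and [17]
    Merge: [37] + [17] -> [17, 37]
    Split: [13, 17] -> [13] and [17]
    Merge: [13] + [17] -> [13, 17]
  Merge: [17, 37] + [13, 17] -> [13, 17, 17, 37]
  Split: [17, 9, 13, 25] -> [17, 9] and [13, 25]
    Split: [17, 9] -> [17] and [9]
    Merge: [17] + [9] -> [9, 17]
    Split: [13, 25] -> [13] and [25]
    Merge: [13] + [25] -> [13, 25]
  Merge: [9, 17] + [13, 25] -> [9, 13, 17, 25]
Merge: [13, 17, 17, 37] + [9, 13, 17, 25] -> [9, 13, 13, 17, 17, 17, 25, 37]

Final sorted array: [9, 13, 13, 17, 17, 17, 25, 37]

The merge sort proceeds by recursively splitting the array and merging sorted halves.
After all merges, the sorted array is [9, 13, 13, 17, 17, 17, 25, 37].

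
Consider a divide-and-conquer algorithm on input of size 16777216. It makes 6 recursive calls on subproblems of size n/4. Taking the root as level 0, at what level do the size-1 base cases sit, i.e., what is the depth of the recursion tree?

For divide and conquer with division factor 4:

Problem sizes at each level:
Level 0: 16777216
Level 1: 4194304
Level 2: 1048576
Level 3: 262144
Level 4: 65536
Level 5: 16384
Level 6: 4096
Level 7: 1024
Level 8: 256
Level 9: 64
Level 10: 16
Level 11: 4
Level 12: 1

The root is level 0 and the size-1 base case is level 12 (the tree spans levels 0 through 12, i.e. 13 levels counting the root), so the depth is the number of divisions: log_4(16777216) = 12

The recursion tree depth is log_4(16777216) = 12. At each level, the problem size is divided by 4, so it takes 12 divisions to reduce to a base case of size 1. The algorithm makes 6 recursive calls at each level.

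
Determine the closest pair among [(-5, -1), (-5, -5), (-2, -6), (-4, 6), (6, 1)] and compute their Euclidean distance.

Computing all pairwise distances among 5 points:

d((-5, -1), (-5, -5)) = 4.0
d((-5, -1), (-2, -6)) = 5.831
d((-5, -1), (-4, 6)) = 7.0711
d((-5, -1), (6, 1)) = 11.1803
d((-5, -5), (-2, -6)) = 3.1623 <-- minimum
d((-5, -5), (-4, 6)) = 11.0454
d((-5, -5), (6, 1)) = 12.53
d((-2, -6), (-4, 6)) = 12.1655
d((-2, -6), (6, 1)) = 10.6301
d((-4, 6), (6, 1)) = 11.1803

Closest pair: (-5, -5) and (-2, -6) with distance 3.1623

The closest pair is (-5, -5) and (-2, -6) with Euclidean distance 3.1623. For 5 points, brute-force pairwise comparison is shown above. For large n, the divide-and-conquer algorithm (sort by x, recurse on halves, check the dividing strip) achieves O(n log n).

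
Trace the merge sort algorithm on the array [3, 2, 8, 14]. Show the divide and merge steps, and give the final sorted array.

Merge sort trace:

Split: [3, 2, 8, 14] -> [3, 2] and [8, 14]
  Split: [3, 2] -> [3] and [2]
  Merge: [3] + [2] -> [2, 3]
  Split: [8, 14] -> [8] and [14]
  Merge: [8] + [14] -> [8, 14]
Merge: [2, 3] + [8, 14] -> [2, 3, 8, 14]

Final sorted array: [2, 3, 8, 14]

The merge sort proceeds by recursively splitting the array and merging sorted halves.
After all merges, the sorted array is [2, 3, 8, 14].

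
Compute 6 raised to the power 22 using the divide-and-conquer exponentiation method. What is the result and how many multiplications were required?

Computing 6^22 by squaring (build up from 6^1; each line after the first costs one multiplication):

6^1 = 6
6^2 = (6^1)^2 = 6^2 = 36
6^4 = (6^2)^2 = 36^2 = 1296
6^5 = 6 * 6^4 = 6 * 1296 = 7776
6^10 = (6^5)^2 = 7776^2 = 60466176
6^11 = 6 * 6^10 = 6 * 60466176 = 362797056
6^22 = (6^11)^2 = 362797056^2 = 131621703842267136

Result: 131621703842267136
Multiplications needed: 6 (6 lines after 6^1)

6^22 = 131621703842267136. Using exponentiation by squaring, this requires 6 multiplications. The key idea: if the exponent is even, square the half-power; if odd, multiply by the base once.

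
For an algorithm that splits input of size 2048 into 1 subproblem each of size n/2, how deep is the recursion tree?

For divide and conquer with division factor 2:

Problem sizes at each level:
Level 0: 2048
Level 1: 1024
Level 2: 512
Level 3: 256
Level 4: 128
Level 5: 64
Level 6: 32
Level 7: 16
Level 8: 8
Level 9: 4
Level 10: 2
Level 11: 1

The root is level 0 and the size-1 base case is level 11 (the tree spans levels 0 through 11, i.e. 12 levels counting the root), so the depth is the number of divisions: log_2(2048) = 11

The recursion tree depth is log_2(2048) = 11. At each level, the problem size is divided by 2, so it takes 11 divisions to reduce to a base case of size 1. The algorithm makes 1 recursive call at each level.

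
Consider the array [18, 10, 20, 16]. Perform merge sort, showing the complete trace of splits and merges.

Merge sort trace:

Split: [18, 10, 20, 16] -> [18, 10] and [20, 16]
  Split: [18, 10] -> [18] and [10]
  Merge: [18] + [10] -> [10, 18]
  Split: [20, 16] -> [20] and [16]
  Merge: [20] + [16] -> [16, 20]
Merge: [10, 18] + [16, 20] -> [10, 16, 18, 20]

Final sorted array: [10, 16, 18, 20]

The merge sort proceeds by recursively splitting the array and merging sorted halves.
After all merges, the sorted array is [10, 16, 18, 20].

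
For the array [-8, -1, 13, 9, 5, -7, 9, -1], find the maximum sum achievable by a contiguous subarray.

Using Kadane's algorithm on [-8, -1, 13, 9, 5, -7, 9, -1]:

Scanning through the array:
Position 1 (value -1): max_ending_here = -1, max_so_far = -1
Position 2 (value 13): max_ending_here = 13, max_so_far = 13
Position 3 (value 9): max_ending_here = 22, max_so_far = 22
Position 4 (value 5): max_ending_here = 27, max_so_far = 27
Position 5 (value -7): max_ending_here = 20, max_so_far = 27
Position 6 (value 9): max_ending_here = 29, max_so_far = 29
Position 7 (value -1): max_ending_here = 28, max_so_far = 29

Maximum subarray: [13, 9, 5, -7, 9]
Maximum sum: 29

The maximum subarray is [13, 9, 5, -7, 9] with sum 29. This subarray runs from index 2 to index 6.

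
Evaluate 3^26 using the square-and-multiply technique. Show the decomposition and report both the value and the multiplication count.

Computing 3^26 by squaring (build up from 3^1; each line after the first costs one multiplication):

3^1 = 3
3^2 = (3^1)^2 = 3^2 = 9
3^3 = 3 * 3^2 = 3 * 9 = 27
3^6 = (3^3)^2 = 27^2 = 729
3^12 = (3^6)^2 = 729^2 = 531441
3^13 = 3 * 3^12 = 3 * 531441 = 1594323
3^26 = (3^13)^2 = 1594323^2 = 2541865828329

Result: 2541865828329
Multiplications needed: 6 (6 lines after 3^1)

3^26 = 2541865828329. Using exponentiation by squaring, this requires 6 multiplications. The key idea: if the exponent is even, square the half-power; if odd, multiply by the base once.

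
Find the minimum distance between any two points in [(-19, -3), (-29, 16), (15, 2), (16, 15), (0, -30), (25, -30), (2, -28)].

Computing all pairwise distances among 7 points:

d((-19, -3), (-29, 16)) = 21.4709
d((-19, -3), (15, 2)) = 34.3657
d((-19, -3), (16, 15)) = 39.3573
d((-19, -3), (0, -30)) = 33.0151
d((-19, -3), (25, -30)) = 51.6236
d((-19, -3), (2, -28)) = 32.6497
d((-29, 16), (15, 2)) = 46.1736
d((-29, 16), (16, 15)) = 45.0111
d((-29, 16), (0, -30)) = 54.3783
d((-29, 16), (25, -30)) = 70.9366
d((-29, 16), (2, -28)) = 53.8238
d((15, 2), (16, 15)) = 13.0384
d((15, 2), (0, -30)) = 35.3412
d((15, 2), (25, -30)) = 33.5261
d((15, 2), (2, -28)) = 32.6956
d((16, 15), (0, -30)) = 47.7598
d((16, 15), (25, -30)) = 45.8912
d((16, 15), (2, -28)) = 45.2217
d((0, -30), (25, -30)) = 25.0
d((0, -30), (2, -28)) = 2.8284 <-- minimum
d((25, -30), (2, -28)) = 23.0868

Closest pair: (0, -30) and (2, -28) with distance 2.8284

The closest pair is (0, -30) and (2, -28) with Euclidean distance 2.8284. For 7 points, brute-force pairwise comparison is shown above. For large n, the divide-and-conquer algorithm (sort by x, recurse on halves, check the dividing strip) achieves O(n log n).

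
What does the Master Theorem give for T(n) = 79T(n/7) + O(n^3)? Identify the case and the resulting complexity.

Master Theorem for T(n) = 79T(n/7) + O(n^3):

a = 79, b = 7, c = 3
log_b(a) = log_7(79) = 2.2455

Case 3: c = 3 > log_7(79) = 2.2455
T(n) = O(n^3) = O(n^3)

For T(n) = 79T(n/7) + O(n^3): log_7(79) = 2.2455. This is Case 3 of the Master Theorem (c > log_b(a), work dominated by root), giving O(n^3).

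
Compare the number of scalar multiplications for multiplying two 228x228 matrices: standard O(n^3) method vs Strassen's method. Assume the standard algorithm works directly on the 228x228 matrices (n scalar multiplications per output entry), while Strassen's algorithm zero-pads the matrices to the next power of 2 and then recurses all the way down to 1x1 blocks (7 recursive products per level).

Matrix multiplication for 228x228 matrices:

Strassen's algorithm requires power-of-2 dimensions. Pad 228x228 to 256x256 (next power of 2).

Standard algorithm: 228^3 = 11852352 multiplications
Strassen's algorithm: 7^(log2(256)) = 7^8 = 5764801 multiplications
Savings: 11852352 - 5764801 = 6087551 multiplications

Standard: 11852352 multiplications (228^3). Strassen: 5764801 multiplications (7^8, after padding to 256x256). Strassen reduces 8 recursive multiplications to 7 at each level.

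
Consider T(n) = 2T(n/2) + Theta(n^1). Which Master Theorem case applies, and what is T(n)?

Master Theorem for T(n) = 2T(n/2) + O(n^1):

a = 2, b = 2, c = 1
log_b(a) = log_2(2) = 1.0000

Case 2: c = 1 = log_2(2) = 1.0000
T(n) = O(n^1 log n) = O(n log n)

For T(n) = 2T(n/2) + O(n^1): log_2(2) = 1.0000. This is Case 2 of the Master Theorem (c = log_b(a), equal work at all levels), giving O(n log n).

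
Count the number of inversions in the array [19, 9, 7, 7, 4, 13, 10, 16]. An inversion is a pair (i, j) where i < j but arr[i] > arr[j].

Finding inversions in [19, 9, 7, 7, 4, 13, 10, 16]:

(0, 1): arr[0]=19 > arr[1]=9
(0, 2): arr[0]=19 > arr[2]=7
(0, 3): arr[0]=19 > arr[3]=7
(0, 4): arr[0]=19 > arr[4]=4
(0, 5): arr[0]=19 > arr[5]=13
(0, 6): arr[0]=19 > arr[6]=10
(0, 7): arr[0]=19 > arr[7]=16
(1, 2): arr[1]=9 > arr[2]=7
(1, 3): arr[1]=9 > arr[3]=7
(1, 4): arr[1]=9 > arr[4]=4
(2, 4): arr[2]=7 > arr[4]=4
(3, 4): arr[3]=7 > arr[4]=4
(5, 6): arr[5]=13 > arr[6]=10

Total inversions: 13

The array has 13 inversion(s): (0,1), (0,2), (0,3), (0,4), (0,5), (0,6), (0,7), (1,2), (1,3), (1,4), (2,4), (3,4), (5,6). Each pair (i,j) satisfies i < j and arr[i] > arr[j].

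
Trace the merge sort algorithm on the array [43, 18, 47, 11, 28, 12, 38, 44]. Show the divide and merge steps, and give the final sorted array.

Merge sort trace:

Split: [43, 18, 47, 11, 28, 12, 38, 44] -> [43, 18, 47, 11] and [28, 12, 38, 44]
  Split: [43, 18, 47, 11] -> [43, 18] and [47, 11]
    Split: [43, 18] -> [43] and [18]
    Merge: [43] + [18] -> [18, 43]
    Split: [47, 11] -> [47] and [11]
    Merge: [47] + [11] -> [11, 47]
  Merge: [18, 43] + [11, 47] -> [11, 18, 43, 47]
  Split: [28, 12, 38, 44] -> [28, 12] and [38, 44]
    Split: [28, 12] -> [28] and [12]
    Merge: [28] + [12] -> [12, 28]
    Split: [38, 44] -> [38] and [44]
    Merge: [38] + [44] -> [38, 44]
  Merge: [12, 28] + [38, 44] -> [12, 28, 38, 44]
Merge: [11, 18, 43, 47] + [12, 28, 38, 44] -> [11, 12, 18, 28, 38, 43, 44, 47]

Final sorted array: [11, 12, 18, 28, 38, 43, 44, 47]

The merge sort proceeds by recursively splitting the array and merging sorted halves.
After all merges, the sorted array is [11, 12, 18, 28, 38, 43, 44, 47].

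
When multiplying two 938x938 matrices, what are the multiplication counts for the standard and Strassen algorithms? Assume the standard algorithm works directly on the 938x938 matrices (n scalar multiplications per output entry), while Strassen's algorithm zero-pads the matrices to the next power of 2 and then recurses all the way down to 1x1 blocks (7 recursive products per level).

Matrix multiplication for 938x938 matrices:

Strassen's algorithm requires power-of-2 dimensions. Pad 938x938 to 1024x1024 (next power of 2).

Standard algorithm: 938^3 = 825293672 multiplications
Strassen's algorithm: 7^(log2(1024)) = 7^10 = 282475249 multiplications
Savings: 825293672 - 282475249 = 542818423 multiplications

Standard: 825293672 multiplications (938^3). Strassen: 282475249 multiplications (7^10, after padding to 1024x1024). Strassen reduces 8 recursive multiplications to 7 at each level.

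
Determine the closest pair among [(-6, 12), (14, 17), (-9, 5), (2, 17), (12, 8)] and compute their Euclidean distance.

Computing all pairwise distances among 5 points:

d((-6, 12), (14, 17)) = 20.6155
d((-6, 12), (-9, 5)) = 7.6158 <-- minimum
d((-6, 12), (2, 17)) = 9.434
d((-6, 12), (12, 8)) = 18.4391
d((14, 17), (-9, 5)) = 25.9422
d((14, 17), (2, 17)) = 12.0
d((14, 17), (12, 8)) = 9.2195
d((-9, 5), (2, 17)) = 16.2788
d((-9, 5), (12, 8)) = 21.2132
d((2, 17), (12, 8)) = 13.4536

Closest pair: (-6, 12) and (-9, 5) with distance 7.6158

The closest pair is (-6, 12) and (-9, 5) with Euclidean distance 7.6158. For 5 points, brute-force pairwise comparison is shown above. For large n, the divide-and-conquer algorithm (sort by x, recurse on halves, check the dividing strip) achieves O(n log n).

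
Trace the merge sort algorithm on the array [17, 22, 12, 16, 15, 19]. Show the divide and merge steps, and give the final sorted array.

Merge sort trace:

Split: [17, 22, 12, 16, 15, 19] -> [17, 22, 12] and [16, 15, 19]
  Split: [17, 22, 12] -> [17] and [22, 12]
    Split: [22, 12] -> [22] and [12]
    Merge: [22] + [12] -> [12, 22]
  Merge: [17] + [12, 22] -> [12, 17, 22]
  Split: [16, 15, 19] -> [16] and [15, 19]
    Split: [15, 19] -> [15] and [19]
    Merge: [15] + [19] -> [15, 19]
  Merge: [16] + [15, 19] -> [15, 16, 19]
Merge: [12, 17, 22] + [15, 16, 19] -> [12, 15, 16, 17, 19, 22]

Final sorted array: [12, 15, 16, 17, 19, 22]

The merge sort proceeds by recursively splitting the array and merging sorted halves.
After all merges, the sorted array is [12, 15, 16, 17, 19, 22].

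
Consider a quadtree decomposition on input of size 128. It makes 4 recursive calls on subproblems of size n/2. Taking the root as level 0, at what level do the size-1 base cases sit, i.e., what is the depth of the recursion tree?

For divide and conquer with division factor 2:

Problem sizes at each level:
Level 0: 128
Level 1: 64
Level 2: 32
Level 3: 16
Level 4: 8
Level 5: 4
Level 6: 2
Level 7: 1

The root is level 0 and the size-1 base case is level 7 (the tree spans levels 0 through 7, i.e. 8 levels counting the root), so the depth is the number of divisions: log_2(128) = 7

The recursion tree depth is log_2(128) = 7. At each level, the problem size is divided by 2, so it takes 7 divisions to reduce to a base case of size 1. The algorithm makes 4 recursive calls at each level.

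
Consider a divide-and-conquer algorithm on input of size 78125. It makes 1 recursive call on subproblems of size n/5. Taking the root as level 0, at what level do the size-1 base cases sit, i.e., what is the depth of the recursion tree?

For divide and conquer with division factor 5:

Problem sizes at each level:
Level 0: 78125
Level 1: 15625
Level 2: 3125
Level 3: 625
Level 4: 125
Level 5: 25
Level 6: 5
Level 7: 1

The root is level 0 and the size-1 base case is level 7 (the tree spans levels 0 through 7, i.e. 8 levels counting the root), so the depth is the number of divisions: log_5(78125) = 7

The recursion tree depth is log_5(78125) = 7. At each level, the problem size is divided by 5, so it takes 7 divisions to reduce to a base case of size 1. The algorithm makes 1 recursive call at each level.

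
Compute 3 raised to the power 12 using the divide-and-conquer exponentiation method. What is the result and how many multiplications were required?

Computing 3^12 by squaring (build up from 3^1; each line after the first costs one multiplication):

3^1 = 3
3^2 = (3^1)^2 = 3^2 = 9
3^3 = 3 * 3^2 = 3 * 9 = 27
3^6 = (3^3)^2 = 27^2 = 729
3^12 = (3^6)^2 = 729^2 = 531441

Result: 531441
Multiplications needed: 4 (4 lines after 3^1)

3^12 = 531441. Using exponentiation by squaring, this requires 4 multiplications. The key idea: if the exponent is even, square the half-power; if odd, multiply by the base once.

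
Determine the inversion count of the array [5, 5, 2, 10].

Finding inversions in [5, 5, 2, 10]:

(0, 2): arr[0]=5 > arr[2]=2
(1, 2): arr[1]=5 > arr[2]=2

Total inversions: 2

The array has 2 inversion(s): (0,2), (1,2). Each pair (i,j) satisfies i < j and arr[i] > arr[j].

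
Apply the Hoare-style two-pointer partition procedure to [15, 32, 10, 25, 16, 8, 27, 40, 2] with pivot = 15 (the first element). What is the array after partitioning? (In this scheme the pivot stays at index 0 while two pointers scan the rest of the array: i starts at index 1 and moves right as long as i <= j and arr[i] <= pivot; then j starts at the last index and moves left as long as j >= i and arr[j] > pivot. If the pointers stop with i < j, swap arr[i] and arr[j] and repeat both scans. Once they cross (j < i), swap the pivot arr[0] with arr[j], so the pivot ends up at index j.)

Hoare-style two-pointer partition with pivot = 15:

Initial array: [15, 32, 10, 25, 16, 8, 27, 40, 2]

Pointers start at i = 1, j = 8.
i stops at index 1 (arr[1]=32 > 15), j stops at index 8 (arr[8]=2 <= 15): swap arr[1] and arr[8], array becomes [15, 2, 10, 25, 16, 8, 27, 40, 32]
i stops at index 3 (arr[3]=25 > 15), j stops at index 5 (arr[5]=8 <= 15): swap arr[3] and arr[5], array becomes [15, 2, 10, 8, 16, 25, 27, 40, 32]
i ends at 4, j ends at 3: the pointers have crossed (j < i), so scanning stops.

Swap pivot arr[0] with arr[3] to place pivot at position 3: [8, 2, 10, 15, 16, 25, 27, 40, 32]
Pivot position: 3

After partitioning with pivot 15, the array becomes [8, 2, 10, 15, 16, 25, 27, 40, 32]. The pivot is placed at index 3. All elements to the left of the pivot are <= 15, and all elements to the right are > 15.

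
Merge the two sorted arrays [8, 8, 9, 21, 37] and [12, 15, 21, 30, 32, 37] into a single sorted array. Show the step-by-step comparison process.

Merging process:

Compare 8 vs 12: take 8 from left. Merged: [8]
Compare 8 vs 12: take 8 from left. Merged: [8, 8]
Compare 9 vs 12: take 9 from left. Merged: [8, 8, 9]
Compare 21 vs 12: take 12 from right. Merged: [8, 8, 9, 12]
Compare 21 vs 15: take 15 from right. Merged: [8, 8, 9, 12, 15]
Compare 21 vs 21: take 21 from left. Merged: [8, 8, 9, 12, 15, 21]
Compare 37 vs 21: take 21 from right. Merged: [8, 8, 9, 12, 15, 21, 21]
Compare 37 vs 30: take 30 from right. Merged: [8, 8, 9, 12, 15, 21, 21, 30]
Compare 37 vs 32: take 32 from right. Merged: [8, 8, 9, 12, 15, 21, 21, 30, 32]
Compare 37 vs 37: take 37 from left. Merged: [8, 8, 9, 12, 15, 21, 21, 30, 32, 37]
Append remaining from right: [37]. Merged: [8, 8, 9, 12, 15, 21, 21, 30, 32, 37, 37]

Final merged array: [8, 8, 9, 12, 15, 21, 21, 30, 32, 37, 37]
Total comparisons: 10

The merged array is [8, 8, 9, 12, 15, 21, 21, 30, 32, 37, 37], requiring 10 comparisons. The merge step runs in O(n) time where n is the total number of elements.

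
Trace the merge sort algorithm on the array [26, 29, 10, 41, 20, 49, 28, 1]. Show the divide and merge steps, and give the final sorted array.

Merge sort trace:

Split: [26, 29, 10, 41, 20, 49, 28, 1] -> [26, 29, 10, 41] and [20, 49, 28, 1]
  Split: [26, 29, 10, 41] -> [26, 29] and [10, 41]
    Split: [26, 29] -> [26] and [29]
    Merge: [26] + [29] -> [26, 29]
    Split: [10, 41] -> [10] and [41]
    Merge: [10] + [41] -> [10, 41]
  Merge: [26, 29] + [10, 41] -> [10, 26, 29, 41]
  Split: [20, 49, 28, 1] -> [20, 49] and [28, 1]
    Split: [20, 49] -> [20] and [49]
    Merge: [20] + [49] -> [20, 49]
    Split: [28, 1] -> [28] and [1]
    Merge: [28] + [1] -> [1, 28]
  Merge: [20, 49] + [1, 28] -> [1, 20, 28, 49]
Merge: [10, 26, 29, 41] + [1, 20, 28, 49] -> [1, 10, 20, 26, 28, 29, 41, 49]

Final sorted array: [1, 10, 20, 26, 28, 29, 41, 49]

The merge sort proceeds by recursively splitting the array and merging sorted halves.
After all merges, the sorted array is [1, 10, 20, 26, 28, 29, 41, 49].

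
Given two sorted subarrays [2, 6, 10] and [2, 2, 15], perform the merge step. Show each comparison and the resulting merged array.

Merging process:

Compare 2 vs 2: take 2 from left. Merged: [2]
Compare 6 vs 2: take 2 from right. Merged: [2, 2]
Compare 6 vs 2: take 2 from right. Merged: [2, 2, 2]
Compare 6 vs 15: take 6 from left. Merged: [2, 2, 2, 6]
Compare 10 vs 15: take 10 from left. Merged: [2, 2, 2, 6, 10]
Append remaining from right: [15]. Merged: [2, 2, 2, 6, 10, 15]

Final merged array: [2, 2, 2, 6, 10, 15]
Total comparisons: 5

The merged array is [2, 2, 2, 6, 10, 15], requiring 5 comparisons. The merge step runs in O(n) time where n is the total number of elements.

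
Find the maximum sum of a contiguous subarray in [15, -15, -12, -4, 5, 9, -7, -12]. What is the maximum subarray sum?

Using Kadane's algorithm on [15, -15, -12, -4, 5, 9, -7, -12]:

Scanning through the array:
Position 1 (value -15): max_ending_here = 0, max_so_far = 15
Position 2 (value -12): max_ending_here = -12, max_so_far = 15
Position 3 (value -4): max_ending_here = -4, max_so_far = 15
Position 4 (value 5): max_ending_here = 5, max_so_far = 15
Position 5 (value 9): max_ending_here = 14, max_so_far = 15
Position 6 (value -7): max_ending_here = 7, max_so_far = 15
Position 7 (value -12): max_ending_here = -5, max_so_far = 15

Maximum subarray: [15]
Maximum sum: 15

The maximum subarray is [15] with sum 15. This subarray runs from index 0 to index 0.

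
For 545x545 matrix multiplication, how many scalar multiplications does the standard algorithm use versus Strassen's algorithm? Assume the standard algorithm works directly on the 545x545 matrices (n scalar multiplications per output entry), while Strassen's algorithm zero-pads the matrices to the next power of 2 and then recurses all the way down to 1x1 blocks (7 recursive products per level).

Matrix multiplication for 545x545 matrices:

Strassen's algorithm requires power-of-2 dimensions. Pad 545x545 to 1024x1024 (next power of 2).

Standard algorithm: 545^3 = 161878625 multiplications
Strassen's algorithm: 7^(log2(1024)) = 7^10 = 282475249 multiplications
Difference: 161878625 - 282475249 = -120596624 (Strassen uses MORE here due to padding overhead — for small or just-over-power-of-2 n, padding can outweigh the per-level savings)

Standard: 161878625 multiplications (545^3). Strassen: 282475249 multiplications (7^10, after padding to 1024x1024). Strassen reduces 8 recursive multiplications to 7 at each level.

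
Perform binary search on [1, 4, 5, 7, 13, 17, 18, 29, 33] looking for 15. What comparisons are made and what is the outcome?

Binary search for 15 in [1, 4, 5, 7, 13, 17, 18, 29, 33]:

lo=0, hi=8, mid=4, arr[mid]=13 -> 13 < 15, search right half
lo=5, hi=8, mid=6, arr[mid]=18 -> 18 > 15, search left half
lo=5, hi=5, mid=5, arr[mid]=17 -> 17 > 15, search left half
lo=5 > hi=4, target 15 not found

Binary search determines that 15 is not in the array after 3 comparisons. The search space was exhausted without finding the target.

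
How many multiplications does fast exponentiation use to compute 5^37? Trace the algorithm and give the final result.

Computing 5^37 by squaring (build up from 5^1; each line after the first costs one multiplication):

5^1 = 5
5^2 = (5^1)^2 = 5^2 = 25
5^4 = (5^2)^2 = 25^2 = 625
5^8 = (5^4)^2 = 625^2 = 390625
5^9 = 5 * 5^8 = 5 * 390625 = 1953125
5^18 = (5^9)^2 = 1953125^2 = 3814697265625
5^36 = (5^18)^2 = 3814697265625^2 = 14551915228366851806640625
5^37 = 5 * 5^36 = 5 * 14551915228366851806640625 = 72759576141834259033203125

Result: 72759576141834259033203125
Multiplications needed: 7 (7 lines after 5^1)

5^37 = 72759576141834259033203125. Using exponentiation by squaring, this requires 7 multiplications. The key idea: if the exponent is even, square the half-power; if odd, multiply by the base once.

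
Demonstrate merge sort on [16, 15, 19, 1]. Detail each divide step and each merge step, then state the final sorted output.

Merge sort trace:

Split: [16, 15, 19, 1] -> [16, 15] and [19, 1]
  Split: [16, 15] -> [16] and [15]
  Merge: [16] + [15] -> [15, 16]
  Split: [19, 1] -> [19] and [1]
  Merge: [19] + [1] -> [1, 19]
Merge: [15, 16] + [1, 19] -> [1, 15, 16, 19]

Final sorted array: [1, 15, 16, 19]

The merge sort proceeds by recursively splitting the array and merging sorted halves.
After all merges, the sorted array is [1, 15, 16, 19].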